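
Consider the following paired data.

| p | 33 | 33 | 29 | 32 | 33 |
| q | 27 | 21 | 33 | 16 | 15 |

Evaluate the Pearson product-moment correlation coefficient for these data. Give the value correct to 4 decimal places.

-0.6835

n = 5, Σp = 160, Σq = 112, Σp² = 5132, Σq² = 2740, Σpq = 3548
nΣpq − ΣpΣq = 17740 − 17920 = -180
nΣp² − (Σp)² = 25660 − 25600 = 60; nΣq² − (Σq)² = 13700 − 12544 = 1156
r = -180 / √(60 × 1156) = -180 / 263.3629 ≈ -0.6835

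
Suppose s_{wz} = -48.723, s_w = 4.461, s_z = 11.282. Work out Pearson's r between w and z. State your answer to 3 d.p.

r = Cov(w,z) / (s_w · s_z) = -48.723 / (4.461 × 11.282)
  = -48.723 / 50.3290 ≈ -0.968

-0.968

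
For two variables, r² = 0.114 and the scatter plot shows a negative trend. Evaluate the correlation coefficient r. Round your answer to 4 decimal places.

-0.3376

|r| = √0.114 = 0.3376
The association is negative, so r = −0.3376.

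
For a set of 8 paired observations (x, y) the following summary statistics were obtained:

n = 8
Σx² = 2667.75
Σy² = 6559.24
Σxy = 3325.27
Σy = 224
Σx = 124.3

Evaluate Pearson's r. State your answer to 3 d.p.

-0.337

r = (nΣxy − ΣxΣy) / √[(nΣx² − (Σx)²)(nΣy² − (Σy)²)]
Numerator: 8×3325.27 − 124.3×224 = -1241.04
Denominator: √[(21342 − 15450.49)(52473.92 − 50176)] = √[5891.51 × 2297.92] = 3679.4318
r = -1241.04 / 3679.4318 ≈ -0.337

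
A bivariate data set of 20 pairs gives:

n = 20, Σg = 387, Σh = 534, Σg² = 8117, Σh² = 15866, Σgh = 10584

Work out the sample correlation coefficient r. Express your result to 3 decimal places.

0.250

r = (nΣgh − ΣgΣh) / √[(nΣg² − (Σg)²)(nΣh² − (Σh)²)]
Numerator: 20×10584 − 387×534 = 5022
Denominator: √[(162340 − 149769)(317320 − 285156)] = √[12571 × 32164] = 20108.0492
r = 5022 / 20108.0492 ≈ 0.250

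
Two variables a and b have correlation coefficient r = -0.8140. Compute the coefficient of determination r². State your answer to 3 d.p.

0.663

r² = (-0.8140)² = 0.663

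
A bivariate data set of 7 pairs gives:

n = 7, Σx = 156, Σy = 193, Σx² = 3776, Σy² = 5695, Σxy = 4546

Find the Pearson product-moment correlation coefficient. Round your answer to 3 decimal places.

r = (nΣxy − ΣxΣy) / √[(nΣx² − (Σx)²)(nΣy² − (Σy)²)]
Numerator: 7×4546 − 156×193 = 1714
Denominator: √[(26432 − 24336)(39865 − 37249)] = √[2096 × 2616] = 2341.6097
r = 1714 / 2341.6097 ≈ 0.732

0.732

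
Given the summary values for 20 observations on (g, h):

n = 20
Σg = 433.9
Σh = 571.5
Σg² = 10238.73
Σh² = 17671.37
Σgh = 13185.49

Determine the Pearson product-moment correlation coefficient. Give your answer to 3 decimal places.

r = (nΣgh − ΣgΣh) / √[(nΣg² − (Σg)²)(nΣh² − (Σh)²)]
Numerator: 20×13185.49 − 433.9×571.5 = 15735.95
Denominator: √[(204774.6 − 188269.21)(353427.4 − 326612.25)] = √[16505.39 × 26815.15] = 21037.9302
r = 15735.95 / 21037.9302 ≈ 0.748

0.748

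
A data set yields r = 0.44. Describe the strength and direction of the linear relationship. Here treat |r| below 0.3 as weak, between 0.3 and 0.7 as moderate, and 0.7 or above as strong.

r = 0.44 > 0 so the relationship is positive.
|r| = 0.44, which falls in the moderate range.

moderate positive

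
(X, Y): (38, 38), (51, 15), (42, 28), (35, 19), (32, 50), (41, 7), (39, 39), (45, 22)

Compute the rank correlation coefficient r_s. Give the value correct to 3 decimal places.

Rank X: 3, 8, 6, 2, 1, 5, 4, 7
Rank Y: 6, 2, 5, 3, 8, 1, 7, 4
d = rank(X) − rank(Y): -3, 6, 1, -1, -7, 4, -3, 3; Σd² = 130
ρ = 1 − 6Σd² / [n(n²−1)] = 1 − 6×130 / (8×63) = 1 − 780/504 ≈ -0.548

-0.548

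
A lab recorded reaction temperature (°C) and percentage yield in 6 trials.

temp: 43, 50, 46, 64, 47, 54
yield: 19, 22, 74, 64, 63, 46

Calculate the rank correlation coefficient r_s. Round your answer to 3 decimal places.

0.257

Rank temp: 1, 4, 2, 6, 3, 5
Rank yield: 1, 2, 6, 5, 4, 3
d = rank(temp) − rank(yield): 0, 2, -4, 1, -1, 2; Σd² = 26
ρ = 1 − 6Σd² / [n(n²−1)] = 1 − 6×26 / (6×35) = 1 − 156/210 ≈ 0.257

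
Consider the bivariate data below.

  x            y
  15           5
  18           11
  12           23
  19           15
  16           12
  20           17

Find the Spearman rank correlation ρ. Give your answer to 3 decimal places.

Rank x: 2, 4, 1, 5, 3, 6
Rank y: 1, 2, 6, 4, 3, 5
d = rank(x) − rank(y): 1, 2, -5, 1, 0, 1; Σd² = 32
ρ = 1 − 6Σd² / [n(n²−1)] = 1 − 6×32 / (6×35) = 1 − 192/210 ≈ 0.086

0.086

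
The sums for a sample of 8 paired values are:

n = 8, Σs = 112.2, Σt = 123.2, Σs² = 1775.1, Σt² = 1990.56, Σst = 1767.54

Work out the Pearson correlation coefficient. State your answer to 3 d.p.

0.289

r = (nΣst − ΣsΣt) / √[(nΣs² − (Σs)²)(nΣt² − (Σt)²)]
Numerator: 8×1767.54 − 112.2×123.2 = 317.28
Denominator: √[(14200.8 − 12588.84)(15924.48 − 15178.24)] = √[1611.96 × 746.24] = 1096.7721
r = 317.28 / 1096.7721 ≈ 0.289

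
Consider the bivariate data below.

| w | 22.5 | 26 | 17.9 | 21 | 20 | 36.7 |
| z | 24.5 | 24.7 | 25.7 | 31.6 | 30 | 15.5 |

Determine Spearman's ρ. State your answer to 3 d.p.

Rank w: 4, 5, 1, 3, 2, 6
Rank z: 2, 3, 4, 6, 5, 1
d = rank(w) − rank(z): 2, 2, -3, -3, -3, 5; Σd² = 60
ρ = 1 − 6Σd² / [n(n²−1)] = 1 − 6×60 / (6×35) = 1 − 360/210 ≈ -0.714

-0.714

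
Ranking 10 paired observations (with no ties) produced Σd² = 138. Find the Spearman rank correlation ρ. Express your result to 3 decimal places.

0.164

ρ = 1 − 6Σd² / [n(n²−1)] = 1 − 6×138 / (10×99)
  = 1 − 828/990 = 1 − 0.8364 ≈ 0.164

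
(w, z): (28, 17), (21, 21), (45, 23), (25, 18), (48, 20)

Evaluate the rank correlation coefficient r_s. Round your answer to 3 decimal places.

Rank w: 3, 1, 4, 2, 5
Rank z: 1, 4, 5, 2, 3
d = rank(w) − rank(z): 2, -3, -1, 0, 2; Σd² = 18
ρ = 1 − 6Σd² / [n(n²−1)] = 1 − 6×18 / (5×24) = 1 − 108/120 ≈ 0.100

0.100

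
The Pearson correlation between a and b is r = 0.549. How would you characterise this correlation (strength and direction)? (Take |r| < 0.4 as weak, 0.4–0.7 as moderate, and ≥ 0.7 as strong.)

moderate positive

r = 0.549 > 0 so the relationship is positive.
|r| = 0.549, which falls in the moderate range.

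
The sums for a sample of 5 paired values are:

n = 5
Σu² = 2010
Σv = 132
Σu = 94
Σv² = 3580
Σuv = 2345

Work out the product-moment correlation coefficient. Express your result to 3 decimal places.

-0.898

r = (nΣuv − ΣuΣv) / √[(nΣu² − (Σu)²)(nΣv² − (Σv)²)]
Numerator: 5×2345 − 94×132 = -683
Denominator: √[(10050 − 8836)(17900 − 17424)] = √[1214 × 476] = 760.1737
r = -683 / 760.1737 ≈ -0.898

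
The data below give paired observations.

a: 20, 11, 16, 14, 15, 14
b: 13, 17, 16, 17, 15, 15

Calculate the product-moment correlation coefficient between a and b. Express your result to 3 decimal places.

n = 6, Σa = 90, Σb = 93, Σa² = 1394, Σb² = 1453, Σab = 1376
nΣab − ΣaΣb = 8256 − 8370 = -114
nΣa² − (Σa)² = 8364 − 8100 = 264; nΣb² − (Σb)² = 8718 − 8649 = 69
r = -114 / √(264 × 69) = -114 / 134.9667 ≈ -0.845

-0.845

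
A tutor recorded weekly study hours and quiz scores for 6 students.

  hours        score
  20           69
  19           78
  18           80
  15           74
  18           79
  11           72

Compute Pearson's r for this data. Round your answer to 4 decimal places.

0.2397

n = 6, Σx = 101, Σy = 452, Σx² = 1755, Σy² = 34146, Σxy = 7626
nΣxy − ΣxΣy = 45756 − 45652 = 104
nΣx² − (Σx)² = 10530 − 10201 = 329; nΣy² − (Σy)² = 204876 − 204304 = 572
r = 104 / √(329 × 572) = 104 / 433.8064 ≈ 0.2397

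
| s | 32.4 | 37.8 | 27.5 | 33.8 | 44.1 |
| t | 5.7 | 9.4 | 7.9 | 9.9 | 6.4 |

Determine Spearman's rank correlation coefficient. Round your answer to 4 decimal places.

Rank s: 2, 4, 1, 3, 5
Rank t: 1, 4, 3, 5, 2
d = rank(s) − rank(t): 1, 0, -2, -2, 3; Σd² = 18
ρ = 1 − 6Σd² / [n(n²−1)] = 1 − 6×18 / (5×24) = 1 − 108/120 ≈ 0.1000

0.1000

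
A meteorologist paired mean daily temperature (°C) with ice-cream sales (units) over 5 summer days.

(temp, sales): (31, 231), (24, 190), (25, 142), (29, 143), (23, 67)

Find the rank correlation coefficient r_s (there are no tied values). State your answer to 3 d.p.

0.700

Rank temp: 5, 2, 3, 4, 1
Rank sales: 5, 4, 2, 3, 1
d = rank(temp) − rank(sales): 0, -2, 1, 1, 0; Σd² = 6
ρ = 1 − 6Σd² / [n(n²−1)] = 1 − 6×6 / (5×24) = 1 − 36/120 ≈ 0.700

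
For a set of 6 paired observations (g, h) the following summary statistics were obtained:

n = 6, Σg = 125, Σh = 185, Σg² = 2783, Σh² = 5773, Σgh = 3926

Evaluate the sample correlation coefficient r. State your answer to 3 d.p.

0.647

r = (nΣgh − ΣgΣh) / √[(nΣg² − (Σg)²)(nΣh² − (Σh)²)]
Numerator: 6×3926 − 125×185 = 431
Denominator: √[(16698 − 15625)(34638 − 34225)] = √[1073 × 413] = 665.6944
r = 431 / 665.6944 ≈ 0.647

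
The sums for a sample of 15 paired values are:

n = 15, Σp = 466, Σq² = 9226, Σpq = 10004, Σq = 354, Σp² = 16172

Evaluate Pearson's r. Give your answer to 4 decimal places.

r = (nΣpq − ΣpΣq) / √[(nΣp² − (Σp)²)(nΣq² − (Σq)²)]
Numerator: 15×10004 − 466×354 = -14904
Denominator: √[(242580 − 217156)(138390 − 125316)] = √[25424 × 13074] = 18231.6586
r = -14904 / 18231.6586 ≈ -0.8175

-0.8175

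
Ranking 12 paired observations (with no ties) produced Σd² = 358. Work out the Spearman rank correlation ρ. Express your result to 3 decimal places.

-0.252

ρ = 1 − 6Σd² / [n(n²−1)] = 1 − 6×358 / (12×143)
  = 1 − 2148/1716 = 1 − 1.2517 ≈ -0.252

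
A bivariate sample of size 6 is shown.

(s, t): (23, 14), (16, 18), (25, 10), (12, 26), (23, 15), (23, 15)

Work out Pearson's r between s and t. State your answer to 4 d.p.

n = 6, Σs = 122, Σt = 98, Σs² = 2612, Σt² = 1746, Σst = 1862
nΣst − ΣsΣt = 11172 − 11956 = -784
nΣs² − (Σs)² = 15672 − 14884 = 788; nΣt² − (Σt)² = 10476 − 9604 = 872
r = -784 / √(788 × 872) = -784 / 828.9367 ≈ -0.9458

-0.9458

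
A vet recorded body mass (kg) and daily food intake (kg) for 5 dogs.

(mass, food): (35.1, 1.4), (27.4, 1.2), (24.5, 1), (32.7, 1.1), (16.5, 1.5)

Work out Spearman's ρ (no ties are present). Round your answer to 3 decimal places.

-0.100

Rank mass: 5, 3, 2, 4, 1
Rank food: 4, 3, 1, 2, 5
d = rank(mass) − rank(food): 1, 0, 1, 2, -4; Σd² = 22
ρ = 1 − 6Σd² / [n(n²−1)] = 1 − 6×22 / (5×24) = 1 − 132/120 ≈ -0.100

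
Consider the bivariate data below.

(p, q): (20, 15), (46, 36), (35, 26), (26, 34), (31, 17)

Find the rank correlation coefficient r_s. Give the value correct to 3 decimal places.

Rank p: 1, 5, 4, 2, 3
Rank q: 1, 5, 3, 4, 2
d = rank(p) − rank(q): 0, 0, 1, -2, 1; Σd² = 6
ρ = 1 − 6Σd² / [n(n²−1)] = 1 − 6×6 / (5×24) = 1 − 36/120 ≈ 0.700

0.700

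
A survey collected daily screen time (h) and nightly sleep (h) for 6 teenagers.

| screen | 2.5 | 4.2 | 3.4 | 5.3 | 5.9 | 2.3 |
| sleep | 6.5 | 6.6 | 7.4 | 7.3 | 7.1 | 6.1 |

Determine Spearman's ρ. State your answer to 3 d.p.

0.600

Rank screen: 2, 4, 3, 5, 6, 1
Rank sleep: 2, 3, 6, 5, 4, 1
d = rank(screen) − rank(sleep): 0, 1, -3, 0, 2, 0; Σd² = 14
ρ = 1 − 6Σd² / [n(n²−1)] = 1 − 6×14 / (6×35) = 1 − 84/210 ≈ 0.600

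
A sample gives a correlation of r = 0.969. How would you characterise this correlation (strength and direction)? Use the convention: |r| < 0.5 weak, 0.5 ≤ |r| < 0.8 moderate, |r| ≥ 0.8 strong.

r = 0.969 > 0 so the relationship is positive.
|r| = 0.969, which falls in the strong range.

strong positive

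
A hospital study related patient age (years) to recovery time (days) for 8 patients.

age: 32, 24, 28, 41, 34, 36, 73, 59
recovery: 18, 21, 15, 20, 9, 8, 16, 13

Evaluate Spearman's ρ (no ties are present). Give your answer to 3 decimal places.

Rank age: 3, 1, 2, 6, 4, 5, 8, 7
Rank recovery: 6, 8, 4, 7, 2, 1, 5, 3
d = rank(age) − rank(recovery): -3, -7, -2, -1, 2, 4, 3, 4; Σd² = 108
ρ = 1 − 6Σd² / [n(n²−1)] = 1 − 6×108 / (8×63) = 1 − 648/504 ≈ -0.286

-0.286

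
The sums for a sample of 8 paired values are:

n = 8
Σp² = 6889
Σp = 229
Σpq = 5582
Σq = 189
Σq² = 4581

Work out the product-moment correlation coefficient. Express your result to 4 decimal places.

r = (nΣpq − ΣpΣq) / √[(nΣp² − (Σp)²)(nΣq² − (Σq)²)]
Numerator: 8×5582 − 229×189 = 1375
Denominator: √[(55112 − 52441)(36648 − 35721)] = √[2671 × 927] = 1573.5365
r = 1375 / 1573.5365 ≈ 0.8738

0.8738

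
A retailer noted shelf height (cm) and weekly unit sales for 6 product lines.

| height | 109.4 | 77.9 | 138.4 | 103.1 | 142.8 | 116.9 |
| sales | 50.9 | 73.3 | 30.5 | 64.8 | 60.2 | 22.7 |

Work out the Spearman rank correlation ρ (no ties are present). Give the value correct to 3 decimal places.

-0.600

Rank height: 3, 1, 5, 2, 6, 4
Rank sales: 3, 6, 2, 5, 4, 1
d = rank(height) − rank(sales): 0, -5, 3, -3, 2, 3; Σd² = 56
ρ = 1 − 6Σd² / [n(n²−1)] = 1 − 6×56 / (6×35) = 1 − 336/210 ≈ -0.600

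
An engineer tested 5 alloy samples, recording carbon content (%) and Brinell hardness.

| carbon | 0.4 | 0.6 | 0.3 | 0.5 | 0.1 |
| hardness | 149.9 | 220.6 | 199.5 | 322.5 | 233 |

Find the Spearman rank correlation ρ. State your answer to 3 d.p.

Rank carbon: 3, 5, 2, 4, 1
Rank hardness: 1, 3, 2, 5, 4
d = rank(carbon) − rank(hardness): 2, 2, 0, -1, -3; Σd² = 18
ρ = 1 − 6Σd² / [n(n²−1)] = 1 − 6×18 / (5×24) = 1 − 108/120 ≈ 0.100

0.100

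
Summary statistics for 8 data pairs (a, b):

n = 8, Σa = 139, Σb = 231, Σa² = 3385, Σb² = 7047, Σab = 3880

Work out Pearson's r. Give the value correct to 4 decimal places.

r = (nΣab − ΣaΣb) / √[(nΣa² − (Σa)²)(nΣb² − (Σb)²)]
Numerator: 8×3880 − 139×231 = -1069
Denominator: √[(27080 − 19321)(56376 − 53361)] = √[7759 × 3015] = 4836.6709
r = -1069 / 4836.6709 ≈ -0.2210

-0.2210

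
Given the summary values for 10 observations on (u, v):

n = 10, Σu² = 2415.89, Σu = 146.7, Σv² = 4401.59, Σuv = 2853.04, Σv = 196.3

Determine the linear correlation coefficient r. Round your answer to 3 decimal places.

-0.070

r = (nΣuv − ΣuΣv) / √[(nΣu² − (Σu)²)(nΣv² − (Σv)²)]
Numerator: 10×2853.04 − 146.7×196.3 = -266.81
Denominator: √[(24158.9 − 21520.89)(44015.9 − 38533.69)] = √[2638.01 × 5482.21] = 3802.9100
r = -266.81 / 3802.9100 ≈ -0.070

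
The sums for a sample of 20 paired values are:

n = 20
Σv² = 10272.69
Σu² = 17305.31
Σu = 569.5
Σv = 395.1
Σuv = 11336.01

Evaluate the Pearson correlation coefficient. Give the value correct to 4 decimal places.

0.0522

r = (nΣuv − ΣuΣv) / √[(nΣu² − (Σu)²)(nΣv² − (Σv)²)]
Numerator: 20×11336.01 − 569.5×395.1 = 1710.75
Denominator: √[(346106.2 − 324330.25)(205453.8 − 156104.01)] = √[21775.95 × 49349.79] = 32781.6802
r = 1710.75 / 32781.6802 ≈ 0.0522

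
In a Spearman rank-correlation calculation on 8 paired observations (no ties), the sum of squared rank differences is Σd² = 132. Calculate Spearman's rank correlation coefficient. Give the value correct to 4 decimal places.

ρ = 1 − 6Σd² / [n(n²−1)] = 1 − 6×132 / (8×63)
  = 1 − 792/504 = 1 − 1.57143 ≈ -0.5714

-0.5714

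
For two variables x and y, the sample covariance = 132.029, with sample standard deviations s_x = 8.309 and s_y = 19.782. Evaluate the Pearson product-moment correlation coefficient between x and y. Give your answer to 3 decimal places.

0.803

r = Cov(x,y) / (s_x · s_y) = 132.029 / (8.309 × 19.782)
  = 132.029 / 164.3686 ≈ 0.803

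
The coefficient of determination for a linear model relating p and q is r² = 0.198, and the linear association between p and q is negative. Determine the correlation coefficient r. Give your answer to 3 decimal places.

-0.445

|r| = √0.198 = 0.445
The association is negative, so r = −0.445.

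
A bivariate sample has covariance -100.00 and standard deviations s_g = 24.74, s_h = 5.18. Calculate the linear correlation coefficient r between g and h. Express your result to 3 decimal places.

r = Cov(g,h) / (s_g · s_h) = -100.00 / (24.74 × 5.18)
  = -100.00 / 128.1532 ≈ -0.780

-0.780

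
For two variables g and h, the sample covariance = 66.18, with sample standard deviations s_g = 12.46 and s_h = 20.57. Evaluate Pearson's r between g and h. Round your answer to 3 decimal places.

r = Cov(g,h) / (s_g · s_h) = 66.18 / (12.46 × 20.57)
  = 66.18 / 256.3022 ≈ 0.258

0.258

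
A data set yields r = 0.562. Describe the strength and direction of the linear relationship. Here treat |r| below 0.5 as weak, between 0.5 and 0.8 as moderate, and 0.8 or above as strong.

r = 0.562 > 0 so the relationship is positive.
|r| = 0.562, which falls in the moderate range.

moderate positive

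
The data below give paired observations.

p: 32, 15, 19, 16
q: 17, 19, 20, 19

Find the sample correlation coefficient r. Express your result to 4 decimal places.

n = 4, Σp = 82, Σq = 75, Σp² = 1866, Σq² = 1411, Σpq = 1513
nΣpq − ΣpΣq = 6052 − 6150 = -98
nΣp² − (Σp)² = 7464 − 6724 = 740; nΣq² − (Σq)² = 5644 − 5625 = 19
r = -98 / √(740 × 19) = -98 / 118.5749 ≈ -0.8265

-0.8265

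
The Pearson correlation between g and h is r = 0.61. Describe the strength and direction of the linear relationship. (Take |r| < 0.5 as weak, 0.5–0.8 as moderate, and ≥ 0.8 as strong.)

r = 0.61 > 0 so the relationship is positive.
|r| = 0.61, which falls in the moderate range.

moderate positive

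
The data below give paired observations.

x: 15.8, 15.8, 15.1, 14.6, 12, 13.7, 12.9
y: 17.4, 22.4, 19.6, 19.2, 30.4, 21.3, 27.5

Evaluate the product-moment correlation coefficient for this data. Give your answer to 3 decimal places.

n = 7, Σx = 99.9, Σy = 157.8, Σx² = 1438.55, Σy² = 3691.42, Σxy = 2216.48
nΣxy − ΣxΣy = 15515.36 − 15764.22 = -248.86
nΣx² − (Σx)² = 10069.85 − 9980.01 = 89.84; nΣy² − (Σy)² = 25839.94 − 24900.84 = 939.1
r = -248.86 / √(89.84 × 939.1) = -248.86 / 290.4630 ≈ -0.857

-0.857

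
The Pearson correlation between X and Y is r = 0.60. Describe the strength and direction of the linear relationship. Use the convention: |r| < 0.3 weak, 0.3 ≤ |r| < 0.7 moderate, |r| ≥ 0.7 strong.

moderate positive

r = 0.60 > 0 so the relationship is positive.
|r| = 0.60, which falls in the moderate range.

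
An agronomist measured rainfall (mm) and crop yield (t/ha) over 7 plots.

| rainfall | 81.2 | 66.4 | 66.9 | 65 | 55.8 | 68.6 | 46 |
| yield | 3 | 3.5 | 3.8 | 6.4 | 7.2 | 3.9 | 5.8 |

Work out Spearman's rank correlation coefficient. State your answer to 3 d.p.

Rank rainfall: 7, 4, 5, 3, 2, 6, 1
Rank yield: 1, 2, 3, 6, 7, 4, 5
d = rank(rainfall) − rank(yield): 6, 2, 2, -3, -5, 2, -4; Σd² = 98
ρ = 1 − 6Σd² / [n(n²−1)] = 1 − 6×98 / (7×48) = 1 − 588/336 ≈ -0.750

-0.750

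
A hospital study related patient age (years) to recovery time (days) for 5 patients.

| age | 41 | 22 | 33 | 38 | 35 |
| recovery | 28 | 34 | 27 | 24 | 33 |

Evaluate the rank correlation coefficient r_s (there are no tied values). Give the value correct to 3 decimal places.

-0.500

Rank age: 5, 1, 2, 4, 3
Rank recovery: 3, 5, 2, 1, 4
d = rank(age) − rank(recovery): 2, -4, 0, 3, -1; Σd² = 30
ρ = 1 − 6Σd² / [n(n²−1)] = 1 − 6×30 / (5×24) = 1 − 180/120 ≈ -0.500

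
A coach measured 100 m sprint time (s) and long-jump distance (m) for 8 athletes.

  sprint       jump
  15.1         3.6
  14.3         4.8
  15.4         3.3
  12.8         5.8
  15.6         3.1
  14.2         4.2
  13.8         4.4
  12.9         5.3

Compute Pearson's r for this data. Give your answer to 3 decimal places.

-0.962

n = 8, Σx = 114.1, Σy = 34.5, Σx² = 1635.35, Σy² = 155.23, Σxy = 485.15
nΣxy − ΣxΣy = 3881.2 − 3936.45 = -55.25
nΣx² − (Σx)² = 13082.8 − 13018.81 = 63.99; nΣy² − (Σy)² = 1241.84 − 1190.25 = 51.59
r = -55.25 / √(63.99 × 51.59) = -55.25 / 57.4565 ≈ -0.962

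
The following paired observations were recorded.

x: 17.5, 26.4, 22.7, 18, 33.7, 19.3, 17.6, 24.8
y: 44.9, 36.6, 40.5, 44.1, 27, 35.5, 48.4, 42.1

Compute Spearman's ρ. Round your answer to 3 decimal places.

-0.810

Rank x: 1, 7, 5, 3, 8, 4, 2, 6
Rank y: 7, 3, 4, 6, 1, 2, 8, 5
d = rank(x) − rank(y): -6, 4, 1, -3, 7, 2, -6, 1; Σd² = 152
ρ = 1 − 6Σd² / [n(n²−1)] = 1 − 6×152 / (8×63) = 1 − 912/504 ≈ -0.810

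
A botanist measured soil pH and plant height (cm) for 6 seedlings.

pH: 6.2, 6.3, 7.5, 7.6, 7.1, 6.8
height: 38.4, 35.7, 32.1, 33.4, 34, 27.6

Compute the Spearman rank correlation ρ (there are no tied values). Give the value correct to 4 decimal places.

Rank pH: 1, 2, 5, 6, 4, 3
Rank height: 6, 5, 2, 3, 4, 1
d = rank(pH) − rank(height): -5, -3, 3, 3, 0, 2; Σd² = 56
ρ = 1 − 6Σd² / [n(n²−1)] = 1 − 6×56 / (6×35) = 1 − 336/210 ≈ -0.6000

-0.6000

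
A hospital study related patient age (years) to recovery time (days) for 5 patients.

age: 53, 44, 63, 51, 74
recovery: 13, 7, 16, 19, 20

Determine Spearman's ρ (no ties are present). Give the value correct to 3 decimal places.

0.700

Rank age: 3, 1, 4, 2, 5
Rank recovery: 2, 1, 3, 4, 5
d = rank(age) − rank(recovery): 1, 0, 1, -2, 0; Σd² = 6
ρ = 1 − 6Σd² / [n(n²−1)] = 1 − 6×6 / (5×24) = 1 − 36/120 ≈ 0.700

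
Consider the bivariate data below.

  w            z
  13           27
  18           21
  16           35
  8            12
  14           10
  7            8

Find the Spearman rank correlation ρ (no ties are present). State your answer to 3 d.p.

Rank w: 3, 6, 5, 2, 4, 1
Rank z: 5, 4, 6, 3, 2, 1
d = rank(w) − rank(z): -2, 2, -1, -1, 2, 0; Σd² = 14
ρ = 1 − 6Σd² / [n(n²−1)] = 1 − 6×14 / (6×35) = 1 − 84/210 ≈ 0.600

0.600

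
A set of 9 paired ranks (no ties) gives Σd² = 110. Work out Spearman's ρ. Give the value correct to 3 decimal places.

0.083

ρ = 1 − 6Σd² / [n(n²−1)] = 1 − 6×110 / (9×80)
  = 1 − 660/720 = 1 − 0.9167 ≈ 0.083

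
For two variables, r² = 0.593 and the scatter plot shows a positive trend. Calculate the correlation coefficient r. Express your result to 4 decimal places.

0.7701

|r| = √0.593 = 0.7701
The association is positive, so r = 0.7701.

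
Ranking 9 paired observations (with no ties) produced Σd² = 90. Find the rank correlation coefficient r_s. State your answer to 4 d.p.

0.2500

ρ = 1 − 6Σd² / [n(n²−1)] = 1 − 6×90 / (9×80)
  = 1 − 540/720 = 1 − 0.75000 ≈ 0.2500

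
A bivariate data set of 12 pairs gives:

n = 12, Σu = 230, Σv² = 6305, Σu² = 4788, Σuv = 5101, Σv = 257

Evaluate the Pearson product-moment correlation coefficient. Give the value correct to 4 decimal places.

0.3177

r = (nΣuv − ΣuΣv) / √[(nΣu² − (Σu)²)(nΣv² − (Σv)²)]
Numerator: 12×5101 − 230×257 = 2102
Denominator: √[(57456 − 52900)(75660 − 66049)] = √[4556 × 9611] = 6617.2287
r = 2102 / 6617.2287 ≈ 0.3177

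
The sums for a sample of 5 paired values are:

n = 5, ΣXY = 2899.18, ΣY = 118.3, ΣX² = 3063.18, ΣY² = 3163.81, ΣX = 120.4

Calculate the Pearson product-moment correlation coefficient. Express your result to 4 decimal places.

r = (nΣXY − ΣXΣY) / √[(nΣX² − (ΣX)²)(nΣY² − (ΣY)²)]
Numerator: 5×2899.18 − 120.4×118.3 = 252.58
Denominator: √[(15315.9 − 14496.16)(15819.05 − 13994.89)] = √[819.74 × 1824.16] = 1222.8397
r = 252.58 / 1222.8397 ≈ 0.2066

0.2066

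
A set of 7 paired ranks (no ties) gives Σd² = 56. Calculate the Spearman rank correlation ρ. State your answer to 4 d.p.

0.0000

ρ = 1 − 6Σd² / [n(n²−1)] = 1 − 6×56 / (7×48)
  = 1 − 336/336 = 1 − 1.00000 ≈ 0.0000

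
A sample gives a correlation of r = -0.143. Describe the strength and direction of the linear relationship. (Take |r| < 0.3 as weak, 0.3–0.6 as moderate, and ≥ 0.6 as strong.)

weak negative

r = -0.143 < 0 so the relationship is negative.
|r| = 0.143, which falls in the weak range.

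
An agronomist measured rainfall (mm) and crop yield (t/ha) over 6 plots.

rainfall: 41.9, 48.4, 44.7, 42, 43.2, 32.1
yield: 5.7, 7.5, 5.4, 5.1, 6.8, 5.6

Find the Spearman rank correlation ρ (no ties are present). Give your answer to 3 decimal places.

0.371

Rank rainfall: 2, 6, 5, 3, 4, 1
Rank yield: 4, 6, 2, 1, 5, 3
d = rank(rainfall) − rank(yield): -2, 0, 3, 2, -1, -2; Σd² = 22
ρ = 1 − 6Σd² / [n(n²−1)] = 1 − 6×22 / (6×35) = 1 − 132/210 ≈ 0.371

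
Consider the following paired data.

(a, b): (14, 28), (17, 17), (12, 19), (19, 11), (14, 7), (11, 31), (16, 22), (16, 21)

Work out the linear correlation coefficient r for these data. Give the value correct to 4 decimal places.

n = 8, Σa = 119, Σb = 156, Σa² = 1819, Σb² = 3490, Σab = 2245
nΣab − ΣaΣb = 17960 − 18564 = -604
nΣa² − (Σa)² = 14552 − 14161 = 391; nΣb² − (Σb)² = 27920 − 24336 = 3584
r = -604 / √(391 × 3584) = -604 / 1183.7838 ≈ -0.5102

-0.5102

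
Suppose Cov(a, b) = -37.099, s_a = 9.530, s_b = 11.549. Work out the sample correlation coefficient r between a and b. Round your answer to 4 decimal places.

-0.3371

r = Cov(a,b) / (s_a · s_b) = -37.099 / (9.530 × 11.549)
  = -37.099 / 110.0620 ≈ -0.3371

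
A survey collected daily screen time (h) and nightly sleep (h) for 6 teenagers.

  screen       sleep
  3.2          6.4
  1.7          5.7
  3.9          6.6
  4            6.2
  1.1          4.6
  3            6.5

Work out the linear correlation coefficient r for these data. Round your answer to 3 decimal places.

0.868

n = 6, Σx = 16.9, Σy = 36, Σx² = 54.55, Σy² = 218.86, Σxy = 105.27
nΣxy − ΣxΣy = 631.62 − 608.4 = 23.22
nΣx² − (Σx)² = 327.3 − 285.61 = 41.69; nΣy² − (Σy)² = 1313.16 − 1296 = 17.16
r = 23.22 / √(41.69 × 17.16) = 23.22 / 26.7470 ≈ 0.868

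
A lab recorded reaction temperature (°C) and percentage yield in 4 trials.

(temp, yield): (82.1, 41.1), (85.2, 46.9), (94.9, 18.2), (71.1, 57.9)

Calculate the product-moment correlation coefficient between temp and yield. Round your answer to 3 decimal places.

-0.933

n = 4, Σx = 333.3, Σy = 164.1, Σx² = 28060.67, Σy² = 7572.47, Σxy = 13214.06
nΣxy − ΣxΣy = 52856.24 − 54694.53 = -1838.29
nΣx² − (Σx)² = 112242.68 − 111088.89 = 1153.79; nΣy² − (Σy)² = 30289.88 − 26928.81 = 3361.07
r = -1838.29 / √(1153.79 × 3361.07) = -1838.29 / 1969.2559 ≈ -0.933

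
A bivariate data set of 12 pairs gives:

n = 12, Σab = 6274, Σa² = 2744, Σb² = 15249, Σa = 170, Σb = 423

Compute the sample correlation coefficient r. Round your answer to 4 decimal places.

0.8354

r = (nΣab − ΣaΣb) / √[(nΣa² − (Σa)²)(nΣb² − (Σb)²)]
Numerator: 12×6274 − 170×423 = 3378
Denominator: √[(32928 − 28900)(182988 − 178929)] = √[4028 × 4059] = 4043.4703
r = 3378 / 4043.4703 ≈ 0.8354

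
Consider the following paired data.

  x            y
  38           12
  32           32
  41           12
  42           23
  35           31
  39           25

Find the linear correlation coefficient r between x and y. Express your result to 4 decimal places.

-0.6592

n = 6, Σx = 227, Σy = 135, Σx² = 8659, Σy² = 3427, Σxy = 4998
nΣxy − ΣxΣy = 29988 − 30645 = -657
nΣx² − (Σx)² = 51954 − 51529 = 425; nΣy² − (Σy)² = 20562 − 18225 = 2337
r = -657 / √(425 × 2337) = -657 / 996.6067 ≈ -0.6592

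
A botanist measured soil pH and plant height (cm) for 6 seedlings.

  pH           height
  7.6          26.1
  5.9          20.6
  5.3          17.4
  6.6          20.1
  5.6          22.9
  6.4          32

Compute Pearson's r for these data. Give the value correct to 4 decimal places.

n = 6, Σx = 37.4, Σy = 139.1, Σx² = 236.54, Σy² = 3360.75, Σxy = 877.82
nΣxy − ΣxΣy = 5266.92 − 5202.34 = 64.58
nΣx² − (Σx)² = 1419.24 − 1398.76 = 20.48; nΣy² − (Σy)² = 20164.5 − 19348.81 = 815.69
r = 64.58 / √(20.48 × 815.69) = 64.58 / 129.2491 ≈ 0.4997

0.4997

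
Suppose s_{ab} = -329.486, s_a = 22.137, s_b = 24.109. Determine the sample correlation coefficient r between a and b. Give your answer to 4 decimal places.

r = Cov(a,b) / (s_a · s_b) = -329.486 / (22.137 × 24.109)
  = -329.486 / 533.7009 ≈ -0.6174

-0.6174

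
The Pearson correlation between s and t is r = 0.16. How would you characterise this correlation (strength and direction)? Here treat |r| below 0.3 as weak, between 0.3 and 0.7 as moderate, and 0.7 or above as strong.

r = 0.16 > 0 so the relationship is positive.
|r| = 0.16, which falls in the weak range.

weak positive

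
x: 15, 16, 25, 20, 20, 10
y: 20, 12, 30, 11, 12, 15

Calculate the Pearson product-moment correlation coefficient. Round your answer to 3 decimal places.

0.452

n = 6, Σx = 106, Σy = 100, Σx² = 2006, Σy² = 1934, Σxy = 1852
nΣxy − ΣxΣy = 11112 − 10600 = 512
nΣx² − (Σx)² = 12036 − 11236 = 800; nΣy² − (Σy)² = 11604 − 10000 = 1604
r = 512 / √(800 × 1604) = 512 / 1132.7842 ≈ 0.452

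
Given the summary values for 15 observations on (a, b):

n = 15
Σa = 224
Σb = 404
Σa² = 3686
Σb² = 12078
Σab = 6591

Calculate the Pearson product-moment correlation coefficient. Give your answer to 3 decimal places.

0.873

r = (nΣab − ΣaΣb) / √[(nΣa² − (Σa)²)(nΣb² − (Σb)²)]
Numerator: 15×6591 − 224×404 = 8369
Denominator: √[(55290 − 50176)(181170 − 163216)] = √[5114 × 17954] = 9582.1060
r = 8369 / 9582.1060 ≈ 0.873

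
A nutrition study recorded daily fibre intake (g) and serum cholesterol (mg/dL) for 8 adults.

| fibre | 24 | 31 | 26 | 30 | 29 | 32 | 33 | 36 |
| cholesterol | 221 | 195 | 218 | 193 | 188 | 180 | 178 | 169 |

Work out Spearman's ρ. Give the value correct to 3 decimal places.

-0.905

Rank fibre: 1, 5, 2, 4, 3, 6, 7, 8
Rank cholesterol: 8, 6, 7, 5, 4, 3, 2, 1
d = rank(fibre) − rank(cholesterol): -7, -1, -5, -1, -1, 3, 5, 7; Σd² = 160
ρ = 1 − 6Σd² / [n(n²−1)] = 1 − 6×160 / (8×63) = 1 − 960/504 ≈ -0.905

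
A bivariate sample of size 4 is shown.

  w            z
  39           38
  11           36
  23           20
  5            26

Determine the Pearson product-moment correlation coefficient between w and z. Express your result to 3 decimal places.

n = 4, Σw = 78, Σz = 120, Σw² = 2196, Σz² = 3816, Σwz = 2468
nΣwz − ΣwΣz = 9872 − 9360 = 512
nΣw² − (Σw)² = 8784 − 6084 = 2700; nΣz² − (Σz)² = 15264 − 14400 = 864
r = 512 / √(2700 × 864) = 512 / 1527.3506 ≈ 0.335

0.335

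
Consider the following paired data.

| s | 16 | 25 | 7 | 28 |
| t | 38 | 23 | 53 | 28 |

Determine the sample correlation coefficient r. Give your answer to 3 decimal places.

n = 4, Σs = 76, Σt = 142, Σs² = 1714, Σt² = 5566, Σst = 2338
nΣst − ΣsΣt = 9352 − 10792 = -1440
nΣs² − (Σs)² = 6856 − 5776 = 1080; nΣt² − (Σt)² = 22264 − 20164 = 2100
r = -1440 / √(1080 × 2100) = -1440 / 1505.9880 ≈ -0.956

-0.956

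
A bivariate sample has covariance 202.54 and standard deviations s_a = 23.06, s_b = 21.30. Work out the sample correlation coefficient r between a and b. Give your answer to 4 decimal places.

0.4124

r = Cov(a,b) / (s_a · s_b) = 202.54 / (23.06 × 21.30)
  = 202.54 / 491.1780 ≈ 0.4124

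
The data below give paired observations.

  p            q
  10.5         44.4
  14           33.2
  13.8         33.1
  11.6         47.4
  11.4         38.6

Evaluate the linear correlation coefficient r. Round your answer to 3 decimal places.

-0.841

n = 5, Σp = 61.3, Σq = 196.7, Σp² = 761.21, Σq² = 7905.93, Σpq = 2377.66
nΣpq − ΣpΣq = 11888.3 − 12057.71 = -169.41
nΣp² − (Σp)² = 3806.05 − 3757.69 = 48.36; nΣq² − (Σq)² = 39529.65 − 38690.89 = 838.76
r = -169.41 / √(48.36 × 838.76) = -169.41 / 201.4012 ≈ -0.841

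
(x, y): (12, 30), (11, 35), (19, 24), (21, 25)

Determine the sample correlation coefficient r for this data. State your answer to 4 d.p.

-0.9161

n = 4, Σx = 63, Σy = 114, Σx² = 1067, Σy² = 3326, Σxy = 1726
nΣxy − ΣxΣy = 6904 − 7182 = -278
nΣx² − (Σx)² = 4268 − 3969 = 299; nΣy² − (Σy)² = 13304 − 12996 = 308
r = -278 / √(299 × 308) = -278 / 303.4666 ≈ -0.9161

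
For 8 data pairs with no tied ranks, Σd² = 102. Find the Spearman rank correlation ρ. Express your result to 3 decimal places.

ρ = 1 − 6Σd² / [n(n²−1)] = 1 − 6×102 / (8×63)
  = 1 − 612/504 = 1 − 1.2143 ≈ -0.214

-0.214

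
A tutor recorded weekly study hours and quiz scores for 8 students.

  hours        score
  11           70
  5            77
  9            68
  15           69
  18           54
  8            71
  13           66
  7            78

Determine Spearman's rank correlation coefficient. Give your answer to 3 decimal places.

Rank hours: 5, 1, 4, 7, 8, 3, 6, 2
Rank score: 5, 7, 3, 4, 1, 6, 2, 8
d = rank(hours) − rank(score): 0, -6, 1, 3, 7, -3, 4, -6; Σd² = 156
ρ = 1 − 6Σd² / [n(n²−1)] = 1 − 6×156 / (8×63) = 1 − 936/504 ≈ -0.857

-0.857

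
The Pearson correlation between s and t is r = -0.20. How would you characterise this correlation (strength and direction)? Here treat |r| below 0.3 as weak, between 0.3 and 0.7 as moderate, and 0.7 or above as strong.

r = -0.20 < 0 so the relationship is negative.
|r| = 0.20, which falls in the weak range.

weak negative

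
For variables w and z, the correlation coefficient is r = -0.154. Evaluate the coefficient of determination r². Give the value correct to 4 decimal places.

0.0237

r² = (-0.154)² = 0.0237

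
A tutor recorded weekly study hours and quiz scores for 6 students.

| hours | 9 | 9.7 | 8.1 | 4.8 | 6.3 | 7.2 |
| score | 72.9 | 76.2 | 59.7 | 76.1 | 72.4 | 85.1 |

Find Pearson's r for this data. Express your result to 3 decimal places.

-0.167

n = 6, Σx = 45.1, Σy = 442.4, Σx² = 355.27, Σy² = 32959.92, Σxy = 3312.93
nΣxy − ΣxΣy = 19877.58 − 19952.24 = -74.66
nΣx² − (Σx)² = 2131.62 − 2034.01 = 97.61; nΣy² − (Σy)² = 197759.52 − 195717.76 = 2041.76
r = -74.66 / √(97.61 × 2041.76) = -74.66 / 446.4260 ≈ -0.167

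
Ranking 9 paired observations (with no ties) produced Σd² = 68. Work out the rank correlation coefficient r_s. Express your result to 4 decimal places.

0.4333

ρ = 1 − 6Σd² / [n(n²−1)] = 1 − 6×68 / (9×80)
  = 1 − 408/720 = 1 − 0.56667 ≈ 0.4333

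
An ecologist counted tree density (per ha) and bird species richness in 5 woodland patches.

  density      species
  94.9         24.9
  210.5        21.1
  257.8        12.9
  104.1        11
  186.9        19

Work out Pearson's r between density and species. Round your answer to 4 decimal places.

n = 5, Σx = 854.2, Σy = 88.9, Σx² = 165545.52, Σy² = 1713.63, Σxy = 14826.38
nΣxy − ΣxΣy = 74131.9 − 75938.38 = -1806.48
nΣx² − (Σx)² = 827727.6 − 729657.64 = 98069.96; nΣy² − (Σy)² = 8568.15 − 7903.21 = 664.94
r = -1806.48 / √(98069.96 × 664.94) = -1806.48 / 8075.3105 ≈ -0.2237

-0.2237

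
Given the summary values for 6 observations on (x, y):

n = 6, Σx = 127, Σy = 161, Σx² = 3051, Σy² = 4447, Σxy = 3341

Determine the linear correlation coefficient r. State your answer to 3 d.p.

-0.312

r = (nΣxy − ΣxΣy) / √[(nΣx² − (Σx)²)(nΣy² − (Σy)²)]
Numerator: 6×3341 − 127×161 = -401
Denominator: √[(18306 − 16129)(26682 − 25921)] = √[2177 × 761] = 1287.1274
r = -401 / 1287.1274 ≈ -0.312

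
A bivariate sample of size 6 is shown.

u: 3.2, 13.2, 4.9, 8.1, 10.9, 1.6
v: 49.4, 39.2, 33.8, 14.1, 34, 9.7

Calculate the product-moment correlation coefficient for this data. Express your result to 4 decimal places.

0.2409

n = 6, Σu = 41.9, Σv = 180.2, Σu² = 395.47, Σv² = 6568.34, Σuv = 1341.47
nΣuv − ΣuΣv = 8048.82 − 7550.38 = 498.44
nΣu² − (Σu)² = 2372.82 − 1755.61 = 617.21; nΣv² − (Σv)² = 39410.04 − 32472.04 = 6938
r = 498.44 / √(617.21 × 6938) = 498.44 / 2069.3484 ≈ 0.2409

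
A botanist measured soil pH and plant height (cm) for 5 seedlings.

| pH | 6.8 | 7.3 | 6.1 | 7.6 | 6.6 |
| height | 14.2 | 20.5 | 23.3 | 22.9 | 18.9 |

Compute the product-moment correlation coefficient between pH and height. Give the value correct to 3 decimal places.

n = 5, Σx = 34.4, Σy = 99.8, Σx² = 238.06, Σy² = 2046.4, Σxy = 687.12
nΣxy − ΣxΣy = 3435.6 − 3433.12 = 2.48
nΣx² − (Σx)² = 1190.3 − 1183.36 = 6.94; nΣy² − (Σy)² = 10232 − 9960.04 = 271.96
r = 2.48 / √(6.94 × 271.96) = 2.48 / 43.4442 ≈ 0.057

0.057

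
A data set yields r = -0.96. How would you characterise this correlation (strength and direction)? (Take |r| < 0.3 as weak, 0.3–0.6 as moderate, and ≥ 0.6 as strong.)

strong negative

r = -0.96 < 0 so the relationship is negative.
|r| = 0.96, which falls in the strong range.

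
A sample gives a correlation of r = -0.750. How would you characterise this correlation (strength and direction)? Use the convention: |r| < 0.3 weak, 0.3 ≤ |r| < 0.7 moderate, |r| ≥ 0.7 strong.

strong negative

r = -0.750 < 0 so the relationship is negative.
|r| = 0.750, which falls in the strong range.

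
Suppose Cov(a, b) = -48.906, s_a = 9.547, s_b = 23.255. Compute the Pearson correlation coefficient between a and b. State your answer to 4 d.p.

r = Cov(a,b) / (s_a · s_b) = -48.906 / (9.547 × 23.255)
  = -48.906 / 222.0155 ≈ -0.2203

-0.2203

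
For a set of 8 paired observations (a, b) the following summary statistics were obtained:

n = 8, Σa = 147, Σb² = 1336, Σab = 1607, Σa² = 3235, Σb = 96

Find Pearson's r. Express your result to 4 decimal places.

-0.5009

r = (nΣab − ΣaΣb) / √[(nΣa² − (Σa)²)(nΣb² − (Σb)²)]
Numerator: 8×1607 − 147×96 = -1256
Denominator: √[(25880 − 21609)(10688 − 9216)] = √[4271 × 1472] = 2507.3715
r = -1256 / 2507.3715 ≈ -0.5009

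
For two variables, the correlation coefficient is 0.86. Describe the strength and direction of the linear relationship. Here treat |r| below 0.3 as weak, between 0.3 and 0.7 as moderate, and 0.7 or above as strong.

strong positive

r = 0.86 > 0 so the relationship is positive.
|r| = 0.86, which falls in the strong range.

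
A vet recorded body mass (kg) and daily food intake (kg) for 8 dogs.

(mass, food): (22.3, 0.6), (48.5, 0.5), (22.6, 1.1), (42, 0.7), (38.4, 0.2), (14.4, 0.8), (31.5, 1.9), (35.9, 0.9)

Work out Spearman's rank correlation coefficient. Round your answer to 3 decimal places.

-0.429

Rank mass: 2, 8, 3, 7, 6, 1, 4, 5
Rank food: 3, 2, 7, 4, 1, 5, 8, 6
d = rank(mass) − rank(food): -1, 6, -4, 3, 5, -4, -4, -1; Σd² = 120
ρ = 1 − 6Σd² / [n(n²−1)] = 1 − 6×120 / (8×63) = 1 − 720/504 ≈ -0.429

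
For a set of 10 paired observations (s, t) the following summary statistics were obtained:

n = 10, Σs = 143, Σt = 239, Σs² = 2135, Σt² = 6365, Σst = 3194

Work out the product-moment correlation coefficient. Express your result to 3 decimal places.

r = (nΣst − ΣsΣt) / √[(nΣs² − (Σs)²)(nΣt² − (Σt)²)]
Numerator: 10×3194 − 143×239 = -2237
Denominator: √[(21350 − 20449)(63650 − 57121)] = √[901 × 6529] = 2425.4132
r = -2237 / 2425.4132 ≈ -0.922

-0.922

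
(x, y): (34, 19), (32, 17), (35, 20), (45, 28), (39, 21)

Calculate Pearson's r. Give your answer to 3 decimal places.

0.975

n = 5, Σx = 185, Σy = 105, Σx² = 6951, Σy² = 2275, Σxy = 3969
nΣxy − ΣxΣy = 19845 − 19425 = 420
nΣx² − (Σx)² = 34755 − 34225 = 530; nΣy² − (Σy)² = 11375 − 11025 = 350
r = 420 / √(530 × 350) = 420 / 430.6971 ≈ 0.975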